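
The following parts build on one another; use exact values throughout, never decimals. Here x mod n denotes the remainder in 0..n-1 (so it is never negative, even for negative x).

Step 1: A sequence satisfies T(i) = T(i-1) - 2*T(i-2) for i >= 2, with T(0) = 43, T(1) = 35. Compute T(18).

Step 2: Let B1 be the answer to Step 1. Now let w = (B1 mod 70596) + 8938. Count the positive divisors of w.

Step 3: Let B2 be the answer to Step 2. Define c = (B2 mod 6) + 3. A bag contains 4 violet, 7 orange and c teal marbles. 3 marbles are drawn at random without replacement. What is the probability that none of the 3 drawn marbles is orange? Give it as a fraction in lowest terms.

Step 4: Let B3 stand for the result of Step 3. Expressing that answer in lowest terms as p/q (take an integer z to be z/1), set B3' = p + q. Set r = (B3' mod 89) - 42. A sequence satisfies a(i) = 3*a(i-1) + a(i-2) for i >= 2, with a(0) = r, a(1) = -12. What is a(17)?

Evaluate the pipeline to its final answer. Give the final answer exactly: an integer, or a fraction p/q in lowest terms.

Step 1: T(2) = 1*(35) - 2*(43) = -51; iterating: T(2)=-51, T(3)=-121, T(4)=-19, T(5)=223, T(6)=261, T(7)=-185, T(8)=-707, T(9)=-337, T(10)=1077, T(11)=1751, T(12)=-403, T(13)=-3905, T(14)=-3099, T(15)=4711, T(16)=10909, T(17)=1487, T(18)=-20331; answer -20331
Step 2: B1 = -20331; w = 59203; 59203 = 73 * 811; number of divisors = (1+1) * (1+1) = 4; answer 4
Step 3: B2 = 4; c = 7; total draws C(18,3) = 816; favorable C(11,3) = 165; P = 55/272; answer 55/272
Step 4: B3 = 55/272; threaded value p + q = 327; r = 18; a(2) = 3*(-12) + 1*(18) = -18; iterating: a(2)=-18, a(3)=-66, a(4)=-216, a(5)=-714, a(6)=-2358, a(7)=-7788, a(8)=-25722, a(9)=-84954, a(10)=-280584, a(11)=-926706, a(12)=-3060702, a(13)=-10108812, a(14)=-33387138, a(15)=-110270226, a(16)=-364197816, a(17)=-1202863674; answer -1202863674

-1202863674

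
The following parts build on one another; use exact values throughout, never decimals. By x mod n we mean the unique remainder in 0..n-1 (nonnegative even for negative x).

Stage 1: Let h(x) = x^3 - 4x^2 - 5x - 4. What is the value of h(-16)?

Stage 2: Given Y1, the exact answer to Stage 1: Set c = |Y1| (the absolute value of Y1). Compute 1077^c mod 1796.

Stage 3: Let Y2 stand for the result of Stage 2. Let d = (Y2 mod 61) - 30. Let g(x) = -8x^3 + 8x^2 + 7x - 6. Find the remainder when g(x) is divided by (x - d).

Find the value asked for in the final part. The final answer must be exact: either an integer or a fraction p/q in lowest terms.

Stage 1: 1*(-16)^3 - 4*(-16)^2 - 5*(-16)^1 - 4 = (-4096) + (-1024) + (80) + (-4) = -5044; answer -5044
Stage 2: Y1 = -5044; c = 5044; squarings mod 1796: 1077^1=1077, 1077^2=1509, 1077^4=1549, 1077^8=1741, 1077^16=1229, 1077^32=5, 1077^64=25, 1077^128=625, 1077^256=893, 1077^512=25, 1077^1024=625, 1077^2048=893, 1077^4096=25; 1077^5044 = 1077^4 * 1077^16 * 1077^32 * 1077^128 * 1077^256 * 1077^512 * 1077^4096 = 513 (mod 1796); answer 513
Stage 3: Y2 = 513; d = -5; remainder = value at the root: -8*(-5)^3 + 8*(-5)^2 + 7*(-5)^1 - 6 = (1000) + (200) + (-35) + (-6) = 1159; answer 1159

1159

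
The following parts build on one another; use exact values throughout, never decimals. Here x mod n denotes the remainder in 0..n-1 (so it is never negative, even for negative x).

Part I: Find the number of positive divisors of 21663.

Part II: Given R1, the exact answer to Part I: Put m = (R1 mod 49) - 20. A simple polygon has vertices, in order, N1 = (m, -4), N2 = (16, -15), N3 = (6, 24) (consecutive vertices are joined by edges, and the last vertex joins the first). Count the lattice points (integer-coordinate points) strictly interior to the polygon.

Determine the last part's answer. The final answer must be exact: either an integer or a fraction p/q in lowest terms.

406

Part I: 21663 = 3^2 * 29 * 83; number of divisors = (2+1) * (1+1) * (1+1) = 12; answer 12
Part II: R1 = 12; m = -8; cross terms: (-8*-15 - 16*-4)=184, (16*24 - 6*-15)=474, (6*-4 - -8*24)=168; twice the area = |826| = 826; area = 413; boundary points = 1 + 1 + 14 = 16; strictly interior points = area - boundary/2 + 1 = 406; answer 406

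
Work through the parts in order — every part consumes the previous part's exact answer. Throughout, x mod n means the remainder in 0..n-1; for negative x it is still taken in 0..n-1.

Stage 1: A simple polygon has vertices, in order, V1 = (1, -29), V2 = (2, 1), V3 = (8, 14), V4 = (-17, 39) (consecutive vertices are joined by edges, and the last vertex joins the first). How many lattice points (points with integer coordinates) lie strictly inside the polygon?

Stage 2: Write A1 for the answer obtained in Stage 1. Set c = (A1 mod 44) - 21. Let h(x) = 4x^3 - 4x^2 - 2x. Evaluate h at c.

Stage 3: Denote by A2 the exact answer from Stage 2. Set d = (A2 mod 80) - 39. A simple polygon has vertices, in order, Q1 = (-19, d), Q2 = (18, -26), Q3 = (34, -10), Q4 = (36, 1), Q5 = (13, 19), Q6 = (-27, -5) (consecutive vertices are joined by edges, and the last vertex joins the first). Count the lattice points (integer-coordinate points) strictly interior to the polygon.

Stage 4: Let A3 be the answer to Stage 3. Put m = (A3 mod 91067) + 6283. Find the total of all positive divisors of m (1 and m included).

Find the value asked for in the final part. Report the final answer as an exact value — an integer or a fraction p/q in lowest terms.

7688

Stage 1: cross terms: (1*1 - 2*-29)=59, (2*14 - 8*1)=20, (8*39 - -17*14)=550, (-17*-29 - 1*39)=454; twice the area = |1083| = 1083; area = 1083/2; boundary points = 1 + 1 + 25 + 2 = 29; strictly interior points = area - boundary/2 + 1 = 528; answer 528
Stage 2: A1 = 528; c = -21; 4*(-21)^3 - 4*(-21)^2 - 2*(-21)^1 = (-37044) + (-1764) + (42) = -38766; answer -38766
Stage 3: A2 = -38766; d = -5; cross terms: (-19*-26 - 18*-5)=584, (18*-10 - 34*-26)=704, (34*1 - 36*-10)=394, (36*19 - 13*1)=671, (13*-5 - -27*19)=448, (-27*-5 - -19*-5)=40; twice the area = |2841| = 2841; area = 2841/2; boundary points = 1 + 16 + 1 + 1 + 8 + 8 = 35; strictly interior points = area - boundary/2 + 1 = 1404; answer 1404
Stage 4: A3 = 1404; m = 7687; 7687 is prime, so its only divisors are 1 and 7687; sigma = 1 + 7687 = 7688; answer 7688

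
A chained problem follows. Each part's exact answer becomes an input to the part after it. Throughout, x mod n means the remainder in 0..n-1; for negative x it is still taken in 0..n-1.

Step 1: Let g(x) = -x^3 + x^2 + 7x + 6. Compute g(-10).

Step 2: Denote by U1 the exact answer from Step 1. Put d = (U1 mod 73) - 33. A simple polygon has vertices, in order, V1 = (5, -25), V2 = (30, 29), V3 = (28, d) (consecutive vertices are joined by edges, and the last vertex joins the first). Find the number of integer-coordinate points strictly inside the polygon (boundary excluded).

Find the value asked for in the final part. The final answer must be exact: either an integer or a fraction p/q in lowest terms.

545

Step 1: -1*(-10)^3 + 1*(-10)^2 + 7*(-10)^1 + 6 = (1000) + (100) + (-70) + (6) = 1036; answer 1036
Step 2: U1 = 1036; d = -19; cross terms: (5*29 - 30*-25)=895, (30*-19 - 28*29)=-1382, (28*-25 - 5*-19)=-605; twice the area = |-1092| = 1092; area = 546; boundary points = 1 + 2 + 1 = 4; strictly interior points = area - boundary/2 + 1 = 545; answer 545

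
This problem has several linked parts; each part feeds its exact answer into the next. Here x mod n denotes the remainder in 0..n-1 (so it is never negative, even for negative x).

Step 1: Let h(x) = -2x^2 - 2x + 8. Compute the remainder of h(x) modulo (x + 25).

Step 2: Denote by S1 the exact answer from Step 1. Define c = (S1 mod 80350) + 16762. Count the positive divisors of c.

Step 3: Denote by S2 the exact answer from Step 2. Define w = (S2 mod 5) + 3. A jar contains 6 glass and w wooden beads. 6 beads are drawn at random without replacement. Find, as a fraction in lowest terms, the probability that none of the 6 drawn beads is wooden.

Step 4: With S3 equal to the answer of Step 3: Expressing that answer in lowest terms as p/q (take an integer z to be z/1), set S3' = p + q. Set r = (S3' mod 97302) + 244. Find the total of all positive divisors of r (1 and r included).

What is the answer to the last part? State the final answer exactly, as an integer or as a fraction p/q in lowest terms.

Step 1: remainder = value at the root: -2*(-25)^2 - 2*(-25)^1 + 8 = (-1250) + (50) + (8) = -1192; answer -1192
Step 2: S1 = -1192; c = 95920; 95920 = 2^4 * 5 * 11 * 109; number of divisors = (4+1) * (1+1) * (1+1) * (1+1) = 40; answer 40
Step 3: S2 = 40; w = 3; total draws C(9,6) = 84; favorable C(6,6) = 1; P = 1/84; answer 1/84
Step 4: S3 = 1/84; threaded value p + q = 85; r = 329; 329 = 7 * 47; sigma = (1 + 7) * (1 + 47) = 8 * 48 = 384; answer 384

384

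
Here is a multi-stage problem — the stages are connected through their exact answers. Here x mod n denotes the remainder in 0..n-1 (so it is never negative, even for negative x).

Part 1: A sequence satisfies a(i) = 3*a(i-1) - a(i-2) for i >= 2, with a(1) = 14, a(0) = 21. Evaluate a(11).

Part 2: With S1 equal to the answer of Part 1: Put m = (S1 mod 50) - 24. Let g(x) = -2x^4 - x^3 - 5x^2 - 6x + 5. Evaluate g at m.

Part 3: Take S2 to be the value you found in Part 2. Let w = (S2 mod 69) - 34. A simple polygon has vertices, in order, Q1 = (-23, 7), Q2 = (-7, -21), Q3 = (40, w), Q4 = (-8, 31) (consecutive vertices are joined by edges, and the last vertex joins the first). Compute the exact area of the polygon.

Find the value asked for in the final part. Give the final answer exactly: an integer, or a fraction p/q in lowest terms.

Part 1: a(2) = 3*(14) - 1*(21) = 21; iterating: a(2)=21, a(3)=49, a(4)=126, a(5)=329, a(6)=861, a(7)=2254, a(8)=5901, a(9)=15449, a(10)=40446, a(11)=105889; answer 105889
Part 2: S1 = 105889; m = 15; -2*(15)^4 - 1*(15)^3 - 5*(15)^2 - 6*(15)^1 + 5 = (-101250) + (-3375) + (-1125) + (-90) + (5) = -105835; answer -105835
Part 3: S2 = -105835; w = -23; cross terms: (-23*-21 - -7*7)=532, (-7*-23 - 40*-21)=1001, (40*31 - -8*-23)=1056, (-8*7 - -23*31)=657; twice the area = |3246| = 3246; area = 1623; answer 1623

1623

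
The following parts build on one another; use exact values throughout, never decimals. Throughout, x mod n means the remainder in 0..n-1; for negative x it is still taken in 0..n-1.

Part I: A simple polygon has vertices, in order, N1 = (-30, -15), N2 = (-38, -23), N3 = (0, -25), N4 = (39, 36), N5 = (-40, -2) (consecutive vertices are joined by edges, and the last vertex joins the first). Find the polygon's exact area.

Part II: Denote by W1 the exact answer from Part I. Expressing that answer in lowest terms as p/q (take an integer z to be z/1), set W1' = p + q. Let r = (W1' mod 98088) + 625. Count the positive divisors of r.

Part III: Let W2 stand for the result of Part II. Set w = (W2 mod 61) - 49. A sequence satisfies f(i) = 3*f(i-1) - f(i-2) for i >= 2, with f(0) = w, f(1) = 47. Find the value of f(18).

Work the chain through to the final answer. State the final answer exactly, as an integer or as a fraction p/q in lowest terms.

958356459

Part I: cross terms: (-30*-23 - -38*-15)=120, (-38*-25 - 0*-23)=950, (0*36 - 39*-25)=975, (39*-2 - -40*36)=1362, (-40*-15 - -30*-2)=540; twice the area = |3947| = 3947; area = 3947/2; answer 3947/2
Part II: W1 = 3947/2; threaded value p + q = 3949; r = 4574; 4574 = 2 * 2287; number of divisors = (1+1) * (1+1) = 4; answer 4
Part III: W2 = 4; w = -45; f(2) = 3*(47) - 1*(-45) = 186; iterating: f(2)=186, f(3)=511, f(4)=1347, f(5)=3530, f(6)=9243, f(7)=24199, f(8)=63354, f(9)=165863, f(10)=434235, f(11)=1136842, f(12)=2976291, f(13)=7792031, f(14)=20399802, f(15)=53407375, f(16)=139822323, f(17)=366059594, f(18)=958356459; answer 958356459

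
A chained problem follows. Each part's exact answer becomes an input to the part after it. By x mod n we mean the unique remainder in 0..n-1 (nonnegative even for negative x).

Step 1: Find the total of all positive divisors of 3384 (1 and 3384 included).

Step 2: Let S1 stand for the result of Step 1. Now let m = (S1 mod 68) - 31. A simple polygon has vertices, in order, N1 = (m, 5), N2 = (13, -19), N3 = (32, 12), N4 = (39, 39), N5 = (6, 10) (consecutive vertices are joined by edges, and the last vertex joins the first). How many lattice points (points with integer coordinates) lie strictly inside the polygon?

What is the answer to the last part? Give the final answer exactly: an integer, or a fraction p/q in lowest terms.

Step 1: 3384 = 2^3 * 3^2 * 47; sigma = (1 + 2 + 4 + 8) * (1 + 3 + 9) * (1 + 47) = 15 * 13 * 48 = 9360; answer 9360
Step 2: S1 = 9360; m = 13; cross terms: (13*-19 - 13*5)=-312, (13*12 - 32*-19)=764, (32*39 - 39*12)=780, (39*10 - 6*39)=156, (6*5 - 13*10)=-100; twice the area = |1288| = 1288; area = 644; boundary points = 24 + 1 + 1 + 1 + 1 = 28; strictly interior points = area - boundary/2 + 1 = 631; answer 631

631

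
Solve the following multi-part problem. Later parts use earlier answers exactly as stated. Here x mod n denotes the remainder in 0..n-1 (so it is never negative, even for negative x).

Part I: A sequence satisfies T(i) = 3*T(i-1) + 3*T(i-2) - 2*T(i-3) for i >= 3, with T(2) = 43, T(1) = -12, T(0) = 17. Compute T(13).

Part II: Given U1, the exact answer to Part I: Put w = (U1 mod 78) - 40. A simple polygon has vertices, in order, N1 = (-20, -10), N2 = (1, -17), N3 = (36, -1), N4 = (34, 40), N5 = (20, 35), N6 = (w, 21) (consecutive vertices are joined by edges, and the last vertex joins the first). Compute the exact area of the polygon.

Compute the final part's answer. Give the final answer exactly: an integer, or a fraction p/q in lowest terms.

4655/2

Part I: T(3) = 3*(43) + 3*(-12) - 2*(17) = 59; iterating: T(3)=59, T(4)=330, T(5)=1081, T(6)=4115, T(7)=14928, T(8)=54967, T(9)=201455, T(10)=739410, T(11)=2712661, T(12)=9953303, T(13)=36519072; answer 36519072
Part II: U1 = 36519072; w = -22; cross terms: (-20*-17 - 1*-10)=350, (1*-1 - 36*-17)=611, (36*40 - 34*-1)=1474, (34*35 - 20*40)=390, (20*21 - -22*35)=1190, (-22*-10 - -20*21)=640; twice the area = |4655| = 4655; area = 4655/2; answer 4655/2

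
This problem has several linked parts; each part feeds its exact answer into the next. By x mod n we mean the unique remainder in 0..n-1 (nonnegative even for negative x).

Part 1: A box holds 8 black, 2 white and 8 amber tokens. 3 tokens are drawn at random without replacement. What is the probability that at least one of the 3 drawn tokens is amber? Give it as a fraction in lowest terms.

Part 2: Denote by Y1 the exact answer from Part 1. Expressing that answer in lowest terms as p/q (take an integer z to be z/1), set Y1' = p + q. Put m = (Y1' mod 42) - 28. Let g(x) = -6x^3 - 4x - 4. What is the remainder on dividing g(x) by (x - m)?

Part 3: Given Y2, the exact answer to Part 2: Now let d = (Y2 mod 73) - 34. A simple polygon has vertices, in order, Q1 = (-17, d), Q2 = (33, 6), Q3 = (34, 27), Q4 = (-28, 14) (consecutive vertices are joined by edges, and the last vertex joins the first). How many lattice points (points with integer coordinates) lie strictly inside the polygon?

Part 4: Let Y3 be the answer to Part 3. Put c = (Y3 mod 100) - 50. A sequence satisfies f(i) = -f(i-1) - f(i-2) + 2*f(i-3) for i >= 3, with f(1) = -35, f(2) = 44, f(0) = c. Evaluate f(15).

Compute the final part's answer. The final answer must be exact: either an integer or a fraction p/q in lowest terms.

Part 1: total draws C(18,3) = 816; complement C(10,3) = 120; favorable 816 - 120 = 696; P = 29/34; answer 29/34
Part 2: Y1 = 29/34; threaded value p + q = 63; m = -7; remainder = value at the root: -6*(-7)^3 - 4*(-7)^1 - 4 = (2058) + (28) + (-4) = 2082; answer 2082
Part 3: Y2 = 2082; d = 4; cross terms: (-17*6 - 33*4)=-234, (33*27 - 34*6)=687, (34*14 - -28*27)=1232, (-28*4 - -17*14)=126; twice the area = |1811| = 1811; area = 1811/2; boundary points = 2 + 1 + 1 + 1 = 5; strictly interior points = area - boundary/2 + 1 = 904; answer 904
Part 4: Y3 = 904; c = -46; f(3) = -1*(44) - 1*(-35) + 2*(-46) = -101; iterating: f(3)=-101, f(4)=-13, f(5)=202, f(6)=-391, f(7)=163, f(8)=632, f(9)=-1577, f(10)=1271, f(11)=1570, f(12)=-5995, f(13)=6967, f(14)=2168, f(15)=-21125; answer -21125

-21125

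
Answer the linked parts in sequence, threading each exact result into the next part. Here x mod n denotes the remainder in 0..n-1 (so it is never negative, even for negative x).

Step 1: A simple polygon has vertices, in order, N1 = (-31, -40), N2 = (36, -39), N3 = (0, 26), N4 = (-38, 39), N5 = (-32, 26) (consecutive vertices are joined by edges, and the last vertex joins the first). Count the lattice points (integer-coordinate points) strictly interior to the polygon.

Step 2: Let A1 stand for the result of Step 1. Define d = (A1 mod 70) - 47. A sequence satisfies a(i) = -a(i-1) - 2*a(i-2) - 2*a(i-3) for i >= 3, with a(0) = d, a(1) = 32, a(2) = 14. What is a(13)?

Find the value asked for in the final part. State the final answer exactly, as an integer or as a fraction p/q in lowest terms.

1544

Step 1: cross terms: (-31*-39 - 36*-40)=2649, (36*26 - 0*-39)=936, (0*39 - -38*26)=988, (-38*26 - -32*39)=260, (-32*-40 - -31*26)=2086; twice the area = |6919| = 6919; area = 6919/2; boundary points = 1 + 1 + 1 + 1 + 1 = 5; strictly interior points = area - boundary/2 + 1 = 3458; answer 3458
Step 2: A1 = 3458; d = -19; a(3) = -1*(14) - 2*(32) - 2*(-19) = -40; iterating: a(3)=-40, a(4)=-52, a(5)=104, a(6)=80, a(7)=-184, a(8)=-184, a(9)=392, a(10)=344, a(11)=-760, a(12)=-712, a(13)=1544; answer 1544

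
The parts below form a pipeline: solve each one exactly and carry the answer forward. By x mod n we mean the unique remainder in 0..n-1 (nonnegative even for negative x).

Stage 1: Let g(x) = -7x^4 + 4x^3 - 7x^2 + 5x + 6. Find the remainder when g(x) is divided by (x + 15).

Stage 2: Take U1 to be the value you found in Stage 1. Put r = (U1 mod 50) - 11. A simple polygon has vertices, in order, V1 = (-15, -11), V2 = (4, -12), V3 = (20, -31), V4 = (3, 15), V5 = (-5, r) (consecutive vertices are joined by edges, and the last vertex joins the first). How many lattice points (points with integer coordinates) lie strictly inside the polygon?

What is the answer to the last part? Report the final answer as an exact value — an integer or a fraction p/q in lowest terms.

610

Stage 1: remainder = value at the root: -7*(-15)^4 + 4*(-15)^3 - 7*(-15)^2 + 5*(-15)^1 + 6 = (-354375) + (-13500) + (-1575) + (-75) + (6) = -369519; answer -369519
Stage 2: U1 = -369519; r = 20; cross terms: (-15*-12 - 4*-11)=224, (4*-31 - 20*-12)=116, (20*15 - 3*-31)=393, (3*20 - -5*15)=135, (-5*-11 - -15*20)=355; twice the area = |1223| = 1223; area = 1223/2; boundary points = 1 + 1 + 1 + 1 + 1 = 5; strictly interior points = area - boundary/2 + 1 = 610; answer 610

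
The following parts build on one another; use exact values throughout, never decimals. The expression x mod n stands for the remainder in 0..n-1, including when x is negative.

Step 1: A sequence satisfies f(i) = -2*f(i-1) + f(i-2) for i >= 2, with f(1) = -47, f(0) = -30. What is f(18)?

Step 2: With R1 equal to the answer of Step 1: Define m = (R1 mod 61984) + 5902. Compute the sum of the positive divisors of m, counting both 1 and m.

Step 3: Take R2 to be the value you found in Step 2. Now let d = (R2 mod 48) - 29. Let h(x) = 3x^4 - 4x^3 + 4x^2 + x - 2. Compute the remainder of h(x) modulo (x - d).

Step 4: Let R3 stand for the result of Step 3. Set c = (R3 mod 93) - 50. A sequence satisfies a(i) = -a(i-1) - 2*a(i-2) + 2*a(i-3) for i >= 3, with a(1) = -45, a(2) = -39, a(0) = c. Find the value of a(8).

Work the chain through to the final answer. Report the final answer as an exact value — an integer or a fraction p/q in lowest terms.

-1233

Step 1: f(2) = -2*(-47) + 1*(-30) = 64; iterating: f(2)=64, f(3)=-175, f(4)=414, f(5)=-1003, f(6)=2420, f(7)=-5843, f(8)=14106, f(9)=-34055, f(10)=82216, f(11)=-198487, f(12)=479190, f(13)=-1156867, f(14)=2792924, f(15)=-6742715, f(16)=16278354, f(17)=-39299423, f(18)=94877200; answer 94877200
Step 2: R1 = 94877200; m = 47582; 47582 = 2 * 37 * 643; sigma = (1 + 2) * (1 + 37) * (1 + 643) = 3 * 38 * 644 = 73416; answer 73416
Step 3: R2 = 73416; d = -5; remainder = value at the root: 3*(-5)^4 - 4*(-5)^3 + 4*(-5)^2 + 1*(-5)^1 - 2 = (1875) + (500) + (100) + (-5) + (-2) = 2468; answer 2468
Step 4: R3 = 2468; c = 0; a(3) = -1*(-39) - 2*(-45) + 2*(0) = 129; iterating: a(3)=129, a(4)=-141, a(5)=-195, a(6)=735, a(7)=-627, a(8)=-1233; answer -1233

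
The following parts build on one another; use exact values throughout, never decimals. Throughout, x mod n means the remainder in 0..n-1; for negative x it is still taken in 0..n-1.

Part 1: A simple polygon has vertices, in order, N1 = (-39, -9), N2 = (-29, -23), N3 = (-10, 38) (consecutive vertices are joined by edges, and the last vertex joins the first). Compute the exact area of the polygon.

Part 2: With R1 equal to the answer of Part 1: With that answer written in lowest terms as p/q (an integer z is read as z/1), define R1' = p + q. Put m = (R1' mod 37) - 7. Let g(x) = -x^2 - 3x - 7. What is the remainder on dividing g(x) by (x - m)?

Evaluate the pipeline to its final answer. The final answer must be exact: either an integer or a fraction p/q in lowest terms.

Part 1: cross terms: (-39*-23 - -29*-9)=636, (-29*38 - -10*-23)=-1332, (-10*-9 - -39*38)=1572; twice the area = |876| = 876; area = 438; answer 438
Part 2: R1 = 438; threaded value p + q = 439; m = 25; remainder = value at the root: -1*(25)^2 - 3*(25)^1 - 7 = (-625) + (-75) + (-7) = -707; answer -707

-707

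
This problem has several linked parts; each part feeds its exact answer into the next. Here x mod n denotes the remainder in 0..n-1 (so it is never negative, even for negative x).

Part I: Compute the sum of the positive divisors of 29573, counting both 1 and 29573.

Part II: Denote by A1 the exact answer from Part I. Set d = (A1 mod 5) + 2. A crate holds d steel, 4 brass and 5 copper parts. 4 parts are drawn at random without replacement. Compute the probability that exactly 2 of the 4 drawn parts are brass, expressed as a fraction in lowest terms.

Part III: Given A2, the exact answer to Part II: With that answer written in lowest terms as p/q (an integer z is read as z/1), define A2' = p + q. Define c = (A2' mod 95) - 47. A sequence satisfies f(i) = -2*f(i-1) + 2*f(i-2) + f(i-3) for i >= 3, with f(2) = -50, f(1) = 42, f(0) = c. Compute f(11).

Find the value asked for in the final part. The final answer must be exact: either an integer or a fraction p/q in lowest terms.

317612

Part I: 29573 is prime, so its only divisors are 1 and 29573; sigma = 1 + 29573 = 29574; answer 29574
Part II: A1 = 29574; d = 6; total draws C(15,4) = 1365; favorable C(4,2)*C(11,2) = 330; P = 22/91; answer 22/91
Part III: A2 = 22/91; threaded value p + q = 113; c = -29; f(3) = -2*(-50) + 2*(42) + 1*(-29) = 155; iterating: f(3)=155, f(4)=-368, f(5)=996, f(6)=-2573, f(7)=6770, f(8)=-17690, f(9)=46347, f(10)=-121304, f(11)=317612; answer 317612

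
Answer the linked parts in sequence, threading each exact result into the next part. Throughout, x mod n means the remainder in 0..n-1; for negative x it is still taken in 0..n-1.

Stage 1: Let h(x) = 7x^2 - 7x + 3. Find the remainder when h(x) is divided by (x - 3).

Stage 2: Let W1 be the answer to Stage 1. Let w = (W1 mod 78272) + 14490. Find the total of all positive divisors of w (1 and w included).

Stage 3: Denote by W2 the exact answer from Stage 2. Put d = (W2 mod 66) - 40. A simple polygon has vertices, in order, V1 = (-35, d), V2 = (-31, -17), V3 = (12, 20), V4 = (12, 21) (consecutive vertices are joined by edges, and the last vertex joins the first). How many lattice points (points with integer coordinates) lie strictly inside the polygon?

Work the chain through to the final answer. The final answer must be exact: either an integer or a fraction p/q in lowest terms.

247

Stage 1: remainder = value at the root: 7*(3)^2 - 7*(3)^1 + 3 = (63) + (-21) + (3) = 45; answer 45
Stage 2: W1 = 45; w = 14535; 14535 = 3^2 * 5 * 17 * 19; sigma = (1 + 3 + 9) * (1 + 5) * (1 + 17) * (1 + 19) = 13 * 6 * 18 * 20 = 28080; answer 28080
Stage 3: W2 = 28080; d = -10; cross terms: (-35*-17 - -31*-10)=285, (-31*20 - 12*-17)=-416, (12*21 - 12*20)=12, (12*-10 - -35*21)=615; twice the area = |496| = 496; area = 248; boundary points = 1 + 1 + 1 + 1 = 4; strictly interior points = area - boundary/2 + 1 = 247; answer 247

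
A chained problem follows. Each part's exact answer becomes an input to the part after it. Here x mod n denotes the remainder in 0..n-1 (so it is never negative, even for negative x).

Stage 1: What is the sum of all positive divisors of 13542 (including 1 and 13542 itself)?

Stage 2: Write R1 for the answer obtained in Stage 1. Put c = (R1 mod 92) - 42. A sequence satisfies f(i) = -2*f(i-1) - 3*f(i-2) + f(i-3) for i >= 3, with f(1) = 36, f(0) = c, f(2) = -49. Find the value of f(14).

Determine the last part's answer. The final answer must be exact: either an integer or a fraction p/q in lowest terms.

Stage 1: 13542 = 2 * 3 * 37 * 61; sigma = (1 + 2) * (1 + 3) * (1 + 37) * (1 + 61) = 3 * 4 * 38 * 62 = 28272; answer 28272
Stage 2: R1 = 28272; c = -14; f(3) = -2*(-49) - 3*(36) + 1*(-14) = -24; iterating: f(3)=-24, f(4)=231, f(5)=-439, f(6)=161, f(7)=1226, f(8)=-3374, f(9)=3231, f(10)=4886, f(11)=-22839, f(12)=34251, f(13)=4901, f(14)=-135394; answer -135394

-135394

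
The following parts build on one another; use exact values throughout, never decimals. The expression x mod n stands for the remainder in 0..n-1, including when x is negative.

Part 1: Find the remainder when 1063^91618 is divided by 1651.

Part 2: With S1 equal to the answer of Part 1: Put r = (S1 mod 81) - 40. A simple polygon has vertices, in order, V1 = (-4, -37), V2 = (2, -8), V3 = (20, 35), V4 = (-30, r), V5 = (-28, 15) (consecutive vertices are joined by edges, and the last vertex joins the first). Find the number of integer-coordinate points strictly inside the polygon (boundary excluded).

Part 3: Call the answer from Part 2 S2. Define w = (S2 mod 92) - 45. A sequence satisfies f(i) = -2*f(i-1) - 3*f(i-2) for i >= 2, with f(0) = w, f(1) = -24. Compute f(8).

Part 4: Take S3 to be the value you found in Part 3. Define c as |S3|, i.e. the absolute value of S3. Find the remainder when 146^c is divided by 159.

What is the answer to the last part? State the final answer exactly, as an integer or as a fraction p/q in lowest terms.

28

Part 1: squarings mod 1651: 1063^1=1063, 1063^2=685, 1063^4=341, 1063^8=711, 1063^16=315, 1063^32=165, 1063^64=809, 1063^128=685, 1063^256=341, 1063^512=711, 1063^1024=315, 1063^2048=165, 1063^4096=809, 1063^8192=685, 1063^16384=341, 1063^32768=711, 1063^65536=315; 1063^91618 = 1063^2 * 1063^32 * 1063^64 * 1063^128 * 1063^256 * 1063^1024 * 1063^8192 * 1063^16384 * 1063^65536 = 315 (mod 1651); answer 315
Part 2: S1 = 315; r = 32; cross terms: (-4*-8 - 2*-37)=106, (2*35 - 20*-8)=230, (20*32 - -30*35)=1690, (-30*15 - -28*32)=446, (-28*-37 - -4*15)=1096; twice the area = |3568| = 3568; area = 1784; boundary points = 1 + 1 + 1 + 1 + 4 = 8; strictly interior points = area - boundary/2 + 1 = 1781; answer 1781
Part 3: S2 = 1781; w = -12; f(2) = -2*(-24) - 3*(-12) = 84; iterating: f(2)=84, f(3)=-96, f(4)=-60, f(5)=408, f(6)=-636, f(7)=48, f(8)=1812; answer 1812
Part 4: S3 = 1812; c = 1812; squarings mod 159: 146^1=146, 146^2=10, 146^4=100, 146^8=142, 146^16=130, 146^32=46, 146^64=49, 146^128=16, 146^256=97, 146^512=28, 146^1024=148; 146^1812 = 146^4 * 146^16 * 146^256 * 146^512 * 146^1024 = 28 (mod 159); answer 28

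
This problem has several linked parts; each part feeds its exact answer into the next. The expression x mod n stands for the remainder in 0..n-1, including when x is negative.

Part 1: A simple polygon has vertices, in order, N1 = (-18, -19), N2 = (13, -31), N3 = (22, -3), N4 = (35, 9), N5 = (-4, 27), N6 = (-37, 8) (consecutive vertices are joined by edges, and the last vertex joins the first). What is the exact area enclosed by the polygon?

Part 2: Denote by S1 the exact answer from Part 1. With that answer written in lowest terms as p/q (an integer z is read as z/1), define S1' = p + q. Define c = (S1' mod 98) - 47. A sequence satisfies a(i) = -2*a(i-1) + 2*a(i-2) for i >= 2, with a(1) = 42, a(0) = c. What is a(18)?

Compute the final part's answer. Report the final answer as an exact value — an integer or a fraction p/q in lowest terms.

-1282189824

Part 1: cross terms: (-18*-31 - 13*-19)=805, (13*-3 - 22*-31)=643, (22*9 - 35*-3)=303, (35*27 - -4*9)=981, (-4*8 - -37*27)=967, (-37*-19 - -18*8)=847; twice the area = |4546| = 4546; area = 2273; answer 2273
Part 2: S1 = 2273; threaded value p + q = 2274; c = -27; a(2) = -2*(42) + 2*(-27) = -138; iterating: a(2)=-138, a(3)=360, a(4)=-996, a(5)=2712, a(6)=-7416, a(7)=20256, a(8)=-55344, a(9)=151200, a(10)=-413088, a(11)=1128576, a(12)=-3083328, a(13)=8423808, a(14)=-23014272, a(15)=62876160, a(16)=-171780864, a(17)=469314048, a(18)=-1282189824; answer -1282189824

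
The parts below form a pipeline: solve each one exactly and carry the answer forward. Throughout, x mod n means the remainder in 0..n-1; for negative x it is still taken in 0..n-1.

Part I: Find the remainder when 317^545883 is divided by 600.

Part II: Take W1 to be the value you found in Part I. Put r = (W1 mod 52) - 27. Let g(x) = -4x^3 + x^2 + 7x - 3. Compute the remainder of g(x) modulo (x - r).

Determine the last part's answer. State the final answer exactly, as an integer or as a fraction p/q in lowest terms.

Part I: squarings mod 600: 317^1=317, 317^2=289, 317^4=121, 317^8=241, 317^16=481, 317^32=361, 317^64=121, 317^128=241, 317^256=481, 317^512=361, 317^1024=121, 317^2048=241, 317^4096=481, 317^8192=361, 317^16384=121, 317^32768=241, 317^65536=481, 317^131072=361, 317^262144=121, 317^524288=241; 317^545883 = 317^1 * 317^2 * 317^8 * 317^16 * 317^64 * 317^1024 * 317^4096 * 317^16384 * 317^524288 = 413 (mod 600); answer 413
Part II: W1 = 413; r = 22; remainder = value at the root: -4*(22)^3 + 1*(22)^2 + 7*(22)^1 - 3 = (-42592) + (484) + (154) + (-3) = -41957; answer -41957

-41957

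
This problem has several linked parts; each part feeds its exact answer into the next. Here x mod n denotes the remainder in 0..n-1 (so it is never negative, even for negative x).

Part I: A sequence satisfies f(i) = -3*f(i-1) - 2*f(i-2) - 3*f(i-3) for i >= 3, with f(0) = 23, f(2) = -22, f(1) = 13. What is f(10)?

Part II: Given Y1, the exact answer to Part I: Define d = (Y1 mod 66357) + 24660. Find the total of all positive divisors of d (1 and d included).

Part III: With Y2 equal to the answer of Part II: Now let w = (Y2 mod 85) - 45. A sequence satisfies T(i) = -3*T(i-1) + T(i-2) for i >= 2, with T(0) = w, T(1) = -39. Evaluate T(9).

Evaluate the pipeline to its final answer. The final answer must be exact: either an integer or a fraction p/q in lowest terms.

Part I: f(3) = -3*(-22) - 2*(13) - 3*(23) = -29; iterating: f(3)=-29, f(4)=92, f(5)=-152, f(6)=359, f(7)=-1049, f(8)=2885, f(9)=-7634, f(10)=20279; answer 20279
Part II: Y1 = 20279; d = 44939; 44939 is prime, so its only divisors are 1 and 44939; sigma = 1 + 44939 = 44940; answer 44940
Part III: Y2 = 44940; w = 15; T(2) = -3*(-39) + 1*(15) = 132; iterating: T(2)=132, T(3)=-435, T(4)=1437, T(5)=-4746, T(6)=15675, T(7)=-51771, T(8)=170988, T(9)=-564735; answer -564735

-564735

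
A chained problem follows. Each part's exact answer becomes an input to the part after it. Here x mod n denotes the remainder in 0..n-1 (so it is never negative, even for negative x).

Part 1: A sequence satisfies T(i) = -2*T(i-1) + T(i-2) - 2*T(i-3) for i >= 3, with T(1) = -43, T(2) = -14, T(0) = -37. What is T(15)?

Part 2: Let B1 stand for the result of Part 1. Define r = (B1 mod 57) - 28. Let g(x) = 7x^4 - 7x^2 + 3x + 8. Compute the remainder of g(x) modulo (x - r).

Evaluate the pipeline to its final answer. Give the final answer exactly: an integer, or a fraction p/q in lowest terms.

144116

Part 1: T(3) = -2*(-14) + 1*(-43) - 2*(-37) = 59; iterating: T(3)=59, T(4)=-46, T(5)=179, T(6)=-522, T(7)=1315, T(8)=-3510, T(9)=9379, T(10)=-24898, T(11)=66195, T(12)=-176046, T(13)=468083, T(14)=-1244602, T(15)=3309379; answer 3309379
Part 2: B1 = 3309379; r = -12; remainder = value at the root: 7*(-12)^4 - 7*(-12)^2 + 3*(-12)^1 + 8 = (145152) + (-1008) + (-36) + (8) = 144116; answer 144116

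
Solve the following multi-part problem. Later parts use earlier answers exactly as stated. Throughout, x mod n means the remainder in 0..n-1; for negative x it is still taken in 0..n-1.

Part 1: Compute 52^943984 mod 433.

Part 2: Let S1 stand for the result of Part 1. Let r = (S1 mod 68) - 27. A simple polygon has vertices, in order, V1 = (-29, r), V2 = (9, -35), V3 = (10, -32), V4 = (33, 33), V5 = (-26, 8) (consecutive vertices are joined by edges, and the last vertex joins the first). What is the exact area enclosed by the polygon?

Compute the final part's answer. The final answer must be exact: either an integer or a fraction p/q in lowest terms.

Part 1: squarings mod 433: 52^1=52, 52^2=106, 52^4=411, 52^8=51, 52^16=3, 52^32=9, 52^64=81, 52^128=66, 52^256=26, 52^512=243, 52^1024=161, 52^2048=374, 52^4096=17, 52^8192=289, 52^16384=385, 52^32768=139, 52^65536=269, 52^131072=50, 52^262144=335, 52^524288=78; 52^943984 = 52^16 * 52^32 * 52^64 * 52^256 * 52^512 * 52^1024 * 52^8192 * 52^16384 * 52^131072 * 52^262144 * 52^524288 = 81 (mod 433); answer 81
Part 2: S1 = 81; r = -14; cross terms: (-29*-35 - 9*-14)=1141, (9*-32 - 10*-35)=62, (10*33 - 33*-32)=1386, (33*8 - -26*33)=1122, (-26*-14 - -29*8)=596; twice the area = |4307| = 4307; area = 4307/2; answer 4307/2

4307/2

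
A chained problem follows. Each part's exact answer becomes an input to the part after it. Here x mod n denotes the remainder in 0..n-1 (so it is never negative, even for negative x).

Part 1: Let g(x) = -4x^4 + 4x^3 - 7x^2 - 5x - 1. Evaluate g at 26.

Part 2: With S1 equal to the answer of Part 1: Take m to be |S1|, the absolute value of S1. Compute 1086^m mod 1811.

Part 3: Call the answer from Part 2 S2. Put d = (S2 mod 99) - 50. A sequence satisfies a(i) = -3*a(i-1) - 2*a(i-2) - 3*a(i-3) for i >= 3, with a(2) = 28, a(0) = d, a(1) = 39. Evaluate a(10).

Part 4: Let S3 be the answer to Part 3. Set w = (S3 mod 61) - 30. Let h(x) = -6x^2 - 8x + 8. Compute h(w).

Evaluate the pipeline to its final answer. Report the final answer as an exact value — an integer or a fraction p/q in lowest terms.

Part 1: -4*(26)^4 + 4*(26)^3 - 7*(26)^2 - 5*(26)^1 - 1 = (-1827904) + (70304) + (-4732) + (-130) + (-1) = -1762463; answer -1762463
Part 2: S1 = -1762463; m = 1762463; squarings mod 1811: 1086^1=1086, 1086^2=435, 1086^4=881, 1086^8=1053, 1086^16=477, 1086^32=1154, 1086^64=631, 1086^128=1552, 1086^256=74, 1086^512=43, 1086^1024=38, 1086^2048=1444, 1086^4096=675, 1086^8192=1064, 1086^16384=221, 1086^32768=1755, 1086^65536=1325, 1086^131072=766, 1086^262144=1803, 1086^524288=64, 1086^1048576=474; 1086^1762463 = 1086^1 * 1086^2 * 1086^4 * 1086^8 * 1086^16 * 1086^128 * 1086^1024 * 1086^8192 * 1086^16384 * 1086^32768 * 1086^131072 * 1086^524288 * 1086^1048576 = 787 (mod 1811); answer 787
Part 3: S2 = 787; d = 44; a(3) = -3*(28) - 2*(39) - 3*(44) = -294; iterating: a(3)=-294, a(4)=709, a(5)=-1623, a(6)=4333, a(7)=-11880, a(8)=31843, a(9)=-84768, a(10)=226258; answer 226258
Part 4: S3 = 226258; w = -21; -6*(-21)^2 - 8*(-21)^1 + 8 = (-2646) + (168) + (8) = -2470; answer -2470

-2470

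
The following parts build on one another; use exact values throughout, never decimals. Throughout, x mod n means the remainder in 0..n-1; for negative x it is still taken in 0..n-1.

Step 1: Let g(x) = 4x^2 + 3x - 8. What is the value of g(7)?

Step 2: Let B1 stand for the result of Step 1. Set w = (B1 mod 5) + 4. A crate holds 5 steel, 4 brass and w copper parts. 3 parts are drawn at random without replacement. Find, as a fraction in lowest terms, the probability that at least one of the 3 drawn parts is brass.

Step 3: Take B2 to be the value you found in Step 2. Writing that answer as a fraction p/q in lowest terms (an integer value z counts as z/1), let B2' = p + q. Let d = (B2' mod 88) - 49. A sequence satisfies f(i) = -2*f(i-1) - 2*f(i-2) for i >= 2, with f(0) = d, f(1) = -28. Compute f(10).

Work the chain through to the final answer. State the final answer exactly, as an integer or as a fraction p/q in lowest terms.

2176

Step 1: 4*(7)^2 + 3*(7)^1 - 8 = (196) + (21) + (-8) = 209; answer 209
Step 2: B1 = 209; w = 8; total draws C(17,3) = 680; complement C(13,3) = 286; favorable 680 - 286 = 394; P = 197/340; answer 197/340
Step 3: B2 = 197/340; threaded value p + q = 537; d = -40; f(2) = -2*(-28) - 2*(-40) = 136; iterating: f(2)=136, f(3)=-216, f(4)=160, f(5)=112, f(6)=-544, f(7)=864, f(8)=-640, f(9)=-448, f(10)=2176; answer 2176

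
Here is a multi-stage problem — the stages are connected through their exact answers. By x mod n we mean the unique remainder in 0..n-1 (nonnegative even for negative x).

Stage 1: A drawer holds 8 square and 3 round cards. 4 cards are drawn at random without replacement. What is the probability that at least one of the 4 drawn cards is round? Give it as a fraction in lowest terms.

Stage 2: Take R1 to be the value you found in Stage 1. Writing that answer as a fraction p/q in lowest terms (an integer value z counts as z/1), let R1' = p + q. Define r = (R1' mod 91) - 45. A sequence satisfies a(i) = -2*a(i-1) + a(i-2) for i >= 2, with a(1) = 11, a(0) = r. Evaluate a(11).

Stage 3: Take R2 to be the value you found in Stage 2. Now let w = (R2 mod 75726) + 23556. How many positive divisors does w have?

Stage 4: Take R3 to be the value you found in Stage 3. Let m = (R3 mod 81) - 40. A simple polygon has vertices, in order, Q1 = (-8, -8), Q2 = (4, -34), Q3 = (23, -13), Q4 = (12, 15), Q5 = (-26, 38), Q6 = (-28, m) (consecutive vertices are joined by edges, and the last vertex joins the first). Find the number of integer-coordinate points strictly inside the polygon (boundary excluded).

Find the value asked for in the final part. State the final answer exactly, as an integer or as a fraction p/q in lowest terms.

2074

Stage 1: total draws C(11,4) = 330; complement C(8,4) = 70; favorable 330 - 70 = 260; P = 26/33; answer 26/33
Stage 2: R1 = 26/33; threaded value p + q = 59; r = 14; a(2) = -2*(11) + 1*(14) = -8; iterating: a(2)=-8, a(3)=27, a(4)=-62, a(5)=151, a(6)=-364, a(7)=879, a(8)=-2122, a(9)=5123, a(10)=-12368, a(11)=29859; answer 29859
Stage 3: R2 = 29859; w = 53415; 53415 = 3^2 * 5 * 1187; number of divisors = (2+1) * (1+1) * (1+1) = 12; answer 12
Stage 4: R3 = 12; m = -28; cross terms: (-8*-34 - 4*-8)=304, (4*-13 - 23*-34)=730, (23*15 - 12*-13)=501, (12*38 - -26*15)=846, (-26*-28 - -28*38)=1792, (-28*-8 - -8*-28)=0; twice the area = |4173| = 4173; area = 4173/2; boundary points = 2 + 1 + 1 + 1 + 2 + 20 = 27; strictly interior points = area - boundary/2 + 1 = 2074; answer 2074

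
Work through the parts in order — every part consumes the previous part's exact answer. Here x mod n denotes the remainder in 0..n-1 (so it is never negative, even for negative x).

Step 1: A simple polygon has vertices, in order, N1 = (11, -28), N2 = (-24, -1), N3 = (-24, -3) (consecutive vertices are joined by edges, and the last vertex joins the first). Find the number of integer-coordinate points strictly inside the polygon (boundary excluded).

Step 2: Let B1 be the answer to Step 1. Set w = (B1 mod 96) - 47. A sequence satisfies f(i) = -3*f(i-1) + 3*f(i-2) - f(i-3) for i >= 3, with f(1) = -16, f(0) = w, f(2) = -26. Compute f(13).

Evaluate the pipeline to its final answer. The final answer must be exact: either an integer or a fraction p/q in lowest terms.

36090332

Step 1: cross terms: (11*-1 - -24*-28)=-683, (-24*-3 - -24*-1)=48, (-24*-28 - 11*-3)=705; twice the area = |70| = 70; area = 35; boundary points = 1 + 2 + 5 = 8; strictly interior points = area - boundary/2 + 1 = 32; answer 32
Step 2: B1 = 32; w = -15; f(3) = -3*(-26) + 3*(-16) - 1*(-15) = 45; iterating: f(3)=45, f(4)=-197, f(5)=752, f(6)=-2892, f(7)=11129, f(8)=-42815, f(9)=164724, f(10)=-633746, f(11)=2438225, f(12)=-9380637, f(13)=36090332; answer 36090332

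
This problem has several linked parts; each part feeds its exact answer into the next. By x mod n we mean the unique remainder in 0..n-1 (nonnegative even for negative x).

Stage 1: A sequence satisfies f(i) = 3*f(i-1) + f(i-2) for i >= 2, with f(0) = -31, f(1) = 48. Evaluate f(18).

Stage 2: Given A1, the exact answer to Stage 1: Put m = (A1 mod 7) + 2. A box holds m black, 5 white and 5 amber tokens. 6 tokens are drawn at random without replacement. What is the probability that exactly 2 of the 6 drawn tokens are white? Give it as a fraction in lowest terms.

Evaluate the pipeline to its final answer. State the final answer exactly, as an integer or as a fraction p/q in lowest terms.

175/429

Stage 1: f(2) = 3*(48) + 1*(-31) = 113; iterating: f(2)=113, f(3)=387, f(4)=1274, f(5)=4209, f(6)=13901, f(7)=45912, f(8)=151637, f(9)=500823, f(10)=1654106, f(11)=5463141, f(12)=18043529, f(13)=59593728, f(14)=196824713, f(15)=650067867, f(16)=2147028314, f(17)=7091152809, f(18)=23420486741; answer 23420486741
Stage 2: A1 = 23420486741; m = 3; total draws C(13,6) = 1716; favorable C(5,2)*C(8,4) = 700; P = 175/429; answer 175/429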